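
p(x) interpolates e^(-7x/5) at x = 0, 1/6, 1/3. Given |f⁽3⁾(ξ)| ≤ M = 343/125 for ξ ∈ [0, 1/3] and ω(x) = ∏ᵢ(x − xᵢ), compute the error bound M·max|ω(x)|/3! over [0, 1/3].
343*sqrt(3)/729000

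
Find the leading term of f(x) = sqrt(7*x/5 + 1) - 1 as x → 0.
7*x/10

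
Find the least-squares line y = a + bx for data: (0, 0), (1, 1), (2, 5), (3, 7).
a = -1/2, b = 5/2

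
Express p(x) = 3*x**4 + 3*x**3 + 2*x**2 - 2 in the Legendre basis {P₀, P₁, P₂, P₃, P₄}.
(-11/15)P₀ + (9/5)P₁ + (64/21)P₂ + (6/5)P₃ + (24/35)P₄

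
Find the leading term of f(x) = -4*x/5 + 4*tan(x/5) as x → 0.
4*x**3/375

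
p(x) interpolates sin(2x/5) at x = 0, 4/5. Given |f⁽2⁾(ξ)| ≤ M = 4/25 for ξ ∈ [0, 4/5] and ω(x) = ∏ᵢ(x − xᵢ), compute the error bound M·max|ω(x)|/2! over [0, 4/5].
8/625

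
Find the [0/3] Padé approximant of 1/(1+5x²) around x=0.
1/(5*x**2 + 1)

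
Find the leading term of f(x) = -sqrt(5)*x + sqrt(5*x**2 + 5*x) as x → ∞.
sqrt(5)/2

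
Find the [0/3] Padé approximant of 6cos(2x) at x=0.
6/(2*x**2 + 1)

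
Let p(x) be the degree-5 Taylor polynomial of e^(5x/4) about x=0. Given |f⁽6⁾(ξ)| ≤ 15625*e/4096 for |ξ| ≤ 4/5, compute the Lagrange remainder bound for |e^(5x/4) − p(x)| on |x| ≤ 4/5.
e/720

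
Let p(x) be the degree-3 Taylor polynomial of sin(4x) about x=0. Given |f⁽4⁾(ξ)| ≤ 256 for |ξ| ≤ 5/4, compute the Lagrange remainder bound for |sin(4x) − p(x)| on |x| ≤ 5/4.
625/24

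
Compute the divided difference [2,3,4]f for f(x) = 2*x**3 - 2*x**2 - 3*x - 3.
16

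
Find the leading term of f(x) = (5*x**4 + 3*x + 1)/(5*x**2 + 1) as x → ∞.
x**2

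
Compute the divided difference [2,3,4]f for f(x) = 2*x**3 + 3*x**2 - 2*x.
21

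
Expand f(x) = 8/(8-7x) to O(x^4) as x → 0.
1 + 7*x/8 + 49*x**2/64 + 343*x**3/512 + O(x**4)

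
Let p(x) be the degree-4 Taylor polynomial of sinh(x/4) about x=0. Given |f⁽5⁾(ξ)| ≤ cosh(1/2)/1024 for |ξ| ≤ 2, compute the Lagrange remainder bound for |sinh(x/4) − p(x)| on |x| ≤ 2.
cosh(1/2)/3840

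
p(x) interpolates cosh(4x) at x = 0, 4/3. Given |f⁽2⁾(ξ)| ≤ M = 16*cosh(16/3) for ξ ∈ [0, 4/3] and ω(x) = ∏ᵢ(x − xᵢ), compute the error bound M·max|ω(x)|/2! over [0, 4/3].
32*cosh(16/3)/9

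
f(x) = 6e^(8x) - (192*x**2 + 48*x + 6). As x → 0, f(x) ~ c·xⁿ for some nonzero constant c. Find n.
3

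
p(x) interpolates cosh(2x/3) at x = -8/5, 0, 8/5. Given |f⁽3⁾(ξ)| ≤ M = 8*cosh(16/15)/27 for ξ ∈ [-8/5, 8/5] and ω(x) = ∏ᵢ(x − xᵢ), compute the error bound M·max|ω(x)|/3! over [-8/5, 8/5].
4096*sqrt(3)*cosh(16/15)/91125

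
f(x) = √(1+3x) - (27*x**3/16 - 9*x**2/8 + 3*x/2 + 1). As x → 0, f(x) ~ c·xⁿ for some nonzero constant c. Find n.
4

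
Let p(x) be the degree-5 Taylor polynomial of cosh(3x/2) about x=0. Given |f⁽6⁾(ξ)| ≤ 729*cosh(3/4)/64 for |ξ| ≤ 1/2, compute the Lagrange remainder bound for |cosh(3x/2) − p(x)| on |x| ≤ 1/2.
81*cosh(3/4)/327680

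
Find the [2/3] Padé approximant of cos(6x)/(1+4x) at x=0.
(1 - 15*x**2)/(12*x**3 + 3*x**2 + 4*x + 1)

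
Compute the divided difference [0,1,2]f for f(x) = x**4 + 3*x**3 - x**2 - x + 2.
15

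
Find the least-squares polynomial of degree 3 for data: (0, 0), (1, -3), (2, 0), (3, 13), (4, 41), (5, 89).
-5/126 + (-3067/756)x + (55/126)x² + (85/108)x³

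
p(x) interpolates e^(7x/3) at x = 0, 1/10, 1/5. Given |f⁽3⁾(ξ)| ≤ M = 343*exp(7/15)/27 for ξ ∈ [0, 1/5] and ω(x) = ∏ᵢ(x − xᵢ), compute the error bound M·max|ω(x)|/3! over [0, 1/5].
343*sqrt(3)*exp(7/15)/729000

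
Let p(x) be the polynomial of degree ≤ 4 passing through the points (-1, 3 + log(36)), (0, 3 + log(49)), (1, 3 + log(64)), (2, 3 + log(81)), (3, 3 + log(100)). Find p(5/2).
3 + log(81*2**(3/16)*3**(19/64)*5**(35/64)*7**(7/16)/8)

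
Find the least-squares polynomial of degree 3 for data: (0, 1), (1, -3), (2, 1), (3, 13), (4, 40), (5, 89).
13/18 + (-403/108)x + (1/18)x² + (91/108)x³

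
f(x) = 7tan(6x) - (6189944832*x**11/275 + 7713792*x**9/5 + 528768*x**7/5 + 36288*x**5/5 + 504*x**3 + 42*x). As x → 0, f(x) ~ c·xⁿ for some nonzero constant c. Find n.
13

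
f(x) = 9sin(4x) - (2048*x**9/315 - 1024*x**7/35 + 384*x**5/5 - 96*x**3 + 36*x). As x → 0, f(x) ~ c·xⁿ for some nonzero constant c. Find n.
11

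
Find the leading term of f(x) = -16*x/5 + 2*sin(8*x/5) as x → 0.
-512*x**3/375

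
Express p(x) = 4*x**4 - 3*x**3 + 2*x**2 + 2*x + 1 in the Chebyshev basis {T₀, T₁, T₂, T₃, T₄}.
(7/2)T₀ + (-1/4)T₁ + (3)T₂ + (-3/4)T₃ + (1/2)T₄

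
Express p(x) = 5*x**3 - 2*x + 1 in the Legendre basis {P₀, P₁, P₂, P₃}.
P₀ + P₁ + (2)P₃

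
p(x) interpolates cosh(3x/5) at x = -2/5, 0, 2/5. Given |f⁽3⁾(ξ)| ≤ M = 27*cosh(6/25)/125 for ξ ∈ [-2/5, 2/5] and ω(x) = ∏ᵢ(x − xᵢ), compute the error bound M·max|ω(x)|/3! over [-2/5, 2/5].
8*sqrt(3)*cosh(6/25)/15625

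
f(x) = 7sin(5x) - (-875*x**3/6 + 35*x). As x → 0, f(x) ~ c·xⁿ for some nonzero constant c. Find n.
5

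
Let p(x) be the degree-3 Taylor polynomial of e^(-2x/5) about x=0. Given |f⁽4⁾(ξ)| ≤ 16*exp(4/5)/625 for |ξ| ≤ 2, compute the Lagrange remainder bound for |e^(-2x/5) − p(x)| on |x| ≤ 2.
32*exp(4/5)/1875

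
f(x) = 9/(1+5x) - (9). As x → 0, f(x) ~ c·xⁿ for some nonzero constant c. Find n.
1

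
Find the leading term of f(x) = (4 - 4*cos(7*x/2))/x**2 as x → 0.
49/2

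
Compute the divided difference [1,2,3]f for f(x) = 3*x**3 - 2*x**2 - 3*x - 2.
16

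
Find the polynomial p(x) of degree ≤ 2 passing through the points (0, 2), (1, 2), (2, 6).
2*x**2 - 2*x + 2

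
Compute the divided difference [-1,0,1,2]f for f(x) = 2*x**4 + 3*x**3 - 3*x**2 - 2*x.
7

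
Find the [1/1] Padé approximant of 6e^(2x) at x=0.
(6*x + 6)/(1 - x)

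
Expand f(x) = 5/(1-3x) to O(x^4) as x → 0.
5 + 15*x + 45*x**2 + 135*x**3 + O(x**4)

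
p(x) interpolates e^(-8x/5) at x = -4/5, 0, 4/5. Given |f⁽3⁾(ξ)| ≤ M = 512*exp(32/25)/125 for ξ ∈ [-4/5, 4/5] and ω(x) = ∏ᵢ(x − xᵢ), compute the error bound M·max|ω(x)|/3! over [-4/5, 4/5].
32768*sqrt(3)*exp(32/25)/421875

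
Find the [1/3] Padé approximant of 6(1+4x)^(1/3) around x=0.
(20*x + 6)/(64*x**3/81 - 8*x**2/9 + 2*x + 1)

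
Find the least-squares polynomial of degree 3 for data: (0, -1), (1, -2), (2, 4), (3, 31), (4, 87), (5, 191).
-10/9 + (55/378)x + (-745/252)x² + (229/108)x³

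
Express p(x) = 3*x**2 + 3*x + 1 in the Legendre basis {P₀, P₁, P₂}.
(2)P₀ + (3)P₁ + (2)P₂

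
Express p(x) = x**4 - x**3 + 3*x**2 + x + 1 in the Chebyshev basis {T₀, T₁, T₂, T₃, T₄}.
(23/8)T₀ + (1/4)T₁ + (2)T₂ + (-1/4)T₃ + (1/8)T₄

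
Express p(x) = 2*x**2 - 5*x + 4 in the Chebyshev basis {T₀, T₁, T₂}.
(5)T₀ + (-5)T₁ + T₂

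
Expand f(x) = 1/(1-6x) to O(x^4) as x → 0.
1 + 6*x + 36*x**2 + 216*x**3 + O(x**4)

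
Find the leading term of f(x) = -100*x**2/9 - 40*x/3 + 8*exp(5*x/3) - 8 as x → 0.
500*x**3/81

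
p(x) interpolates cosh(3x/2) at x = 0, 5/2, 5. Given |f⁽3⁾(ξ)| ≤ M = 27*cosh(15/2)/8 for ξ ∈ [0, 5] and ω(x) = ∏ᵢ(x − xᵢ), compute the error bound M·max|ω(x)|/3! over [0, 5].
125*sqrt(3)*cosh(15/2)/64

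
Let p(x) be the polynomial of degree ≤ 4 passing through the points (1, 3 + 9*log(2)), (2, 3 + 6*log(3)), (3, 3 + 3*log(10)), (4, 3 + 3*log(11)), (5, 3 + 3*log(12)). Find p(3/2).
3 + log(729*11**(21/32)*2**(75/128)*3**(57/128)*5**(23/64)/25)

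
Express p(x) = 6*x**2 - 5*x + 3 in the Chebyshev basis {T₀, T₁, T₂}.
(6)T₀ + (-5)T₁ + (3)T₂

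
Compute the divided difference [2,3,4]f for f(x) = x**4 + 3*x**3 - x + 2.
82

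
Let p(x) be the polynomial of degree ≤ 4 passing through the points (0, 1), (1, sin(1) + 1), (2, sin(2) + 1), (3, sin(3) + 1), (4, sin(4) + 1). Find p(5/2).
-5*sin(1)/32 - 5*sin(4)/128 + 15*sin(3)/32 + 45*sin(2)/64 + 1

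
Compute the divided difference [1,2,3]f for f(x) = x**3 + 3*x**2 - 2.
9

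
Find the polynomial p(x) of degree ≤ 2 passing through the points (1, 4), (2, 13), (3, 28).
3*x**2 + 1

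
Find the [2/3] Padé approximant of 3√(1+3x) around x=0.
(189*x**2/16 + 63*x/5 + 3)/(-27*x**3/160 + 81*x**2/80 + 27*x/10 + 1)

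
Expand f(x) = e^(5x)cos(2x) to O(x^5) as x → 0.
1 + 5*x + 21*x**2/2 + 65*x**3/6 + 41*x**4/24 + O(x**5)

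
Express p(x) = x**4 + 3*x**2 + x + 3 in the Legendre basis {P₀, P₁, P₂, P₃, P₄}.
(21/5)P₀ + P₁ + (18/7)P₂ + (8/35)P₄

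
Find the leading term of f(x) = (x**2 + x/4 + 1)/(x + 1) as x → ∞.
x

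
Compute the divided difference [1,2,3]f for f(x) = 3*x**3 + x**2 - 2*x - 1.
19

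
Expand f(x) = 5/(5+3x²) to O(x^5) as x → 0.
1 - 3*x**2/5 + 9*x**4/25 + O(x**5)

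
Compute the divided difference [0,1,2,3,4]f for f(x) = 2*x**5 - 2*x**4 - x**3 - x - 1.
18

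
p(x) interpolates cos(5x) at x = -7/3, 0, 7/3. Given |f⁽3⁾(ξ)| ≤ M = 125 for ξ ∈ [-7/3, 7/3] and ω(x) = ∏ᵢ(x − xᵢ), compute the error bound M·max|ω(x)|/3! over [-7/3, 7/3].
42875*sqrt(3)/729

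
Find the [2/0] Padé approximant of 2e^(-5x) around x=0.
25*x**2 - 10*x + 2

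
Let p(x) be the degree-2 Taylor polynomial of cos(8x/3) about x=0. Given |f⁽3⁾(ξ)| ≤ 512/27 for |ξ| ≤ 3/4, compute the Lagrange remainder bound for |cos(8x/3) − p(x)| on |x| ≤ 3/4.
4/3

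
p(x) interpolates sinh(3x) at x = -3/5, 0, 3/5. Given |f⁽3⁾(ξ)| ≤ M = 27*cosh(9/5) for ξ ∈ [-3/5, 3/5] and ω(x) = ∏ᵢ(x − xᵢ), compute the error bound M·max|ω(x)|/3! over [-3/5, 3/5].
27*sqrt(3)*cosh(9/5)/125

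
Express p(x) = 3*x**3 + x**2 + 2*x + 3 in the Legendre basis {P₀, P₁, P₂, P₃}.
(10/3)P₀ + (19/5)P₁ + (2/3)P₂ + (6/5)P₃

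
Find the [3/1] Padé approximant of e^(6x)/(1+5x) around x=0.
(1746*x**3/29 + 576*x**2/29 + 228*x/29 + 1)/(199*x/29 + 1)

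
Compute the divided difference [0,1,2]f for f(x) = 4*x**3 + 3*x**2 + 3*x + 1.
15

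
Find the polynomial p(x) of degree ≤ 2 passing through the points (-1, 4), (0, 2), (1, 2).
x**2 - x + 2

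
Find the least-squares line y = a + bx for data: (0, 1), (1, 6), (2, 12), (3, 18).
a = 7/10, b = 57/10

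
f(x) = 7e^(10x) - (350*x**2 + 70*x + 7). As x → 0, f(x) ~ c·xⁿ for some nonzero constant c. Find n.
3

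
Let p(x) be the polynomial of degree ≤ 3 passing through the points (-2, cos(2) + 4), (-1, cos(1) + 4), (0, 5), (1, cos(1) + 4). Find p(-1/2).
-cos(2)/16 + cos(1)/2 + 73/16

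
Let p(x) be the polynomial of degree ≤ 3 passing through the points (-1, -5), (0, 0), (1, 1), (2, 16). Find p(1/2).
-1/8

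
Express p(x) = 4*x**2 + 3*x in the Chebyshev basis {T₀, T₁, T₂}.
(2)T₀ + (3)T₁ + (2)T₂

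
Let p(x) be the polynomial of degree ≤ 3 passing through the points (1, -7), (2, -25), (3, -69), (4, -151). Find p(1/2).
-4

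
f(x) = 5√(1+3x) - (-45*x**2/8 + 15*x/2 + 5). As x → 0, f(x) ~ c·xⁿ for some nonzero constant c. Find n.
3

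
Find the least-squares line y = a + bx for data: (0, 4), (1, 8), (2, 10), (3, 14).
a = 21/5, b = 16/5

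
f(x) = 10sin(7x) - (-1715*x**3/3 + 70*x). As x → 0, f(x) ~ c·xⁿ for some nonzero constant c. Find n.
5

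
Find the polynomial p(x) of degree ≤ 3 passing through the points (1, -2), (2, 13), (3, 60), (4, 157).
3*x**3 - 2*x**2 - 3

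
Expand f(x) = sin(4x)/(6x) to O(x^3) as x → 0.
2/3 - 16*x**2/9 + O(x**3)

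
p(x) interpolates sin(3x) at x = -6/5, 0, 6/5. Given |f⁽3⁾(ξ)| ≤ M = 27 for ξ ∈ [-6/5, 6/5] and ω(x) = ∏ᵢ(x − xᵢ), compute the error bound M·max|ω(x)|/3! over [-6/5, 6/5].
216*sqrt(3)/125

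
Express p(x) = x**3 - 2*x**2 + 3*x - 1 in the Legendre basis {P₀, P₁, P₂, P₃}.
(-5/3)P₀ + (18/5)P₁ + (-4/3)P₂ + (2/5)P₃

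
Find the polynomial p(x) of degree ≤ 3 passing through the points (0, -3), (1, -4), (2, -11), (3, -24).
-3*x**2 + 2*x - 3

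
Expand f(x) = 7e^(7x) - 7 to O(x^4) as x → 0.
49*x + 343*x**2/2 + 2401*x**3/6 + O(x**4)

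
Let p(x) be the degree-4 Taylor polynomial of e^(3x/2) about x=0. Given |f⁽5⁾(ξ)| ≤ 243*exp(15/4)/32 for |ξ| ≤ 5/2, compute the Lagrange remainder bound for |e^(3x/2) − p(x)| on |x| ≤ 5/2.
50625*exp(15/4)/8192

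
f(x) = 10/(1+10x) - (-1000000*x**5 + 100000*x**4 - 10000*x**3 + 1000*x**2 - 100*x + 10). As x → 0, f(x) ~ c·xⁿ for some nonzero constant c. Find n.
6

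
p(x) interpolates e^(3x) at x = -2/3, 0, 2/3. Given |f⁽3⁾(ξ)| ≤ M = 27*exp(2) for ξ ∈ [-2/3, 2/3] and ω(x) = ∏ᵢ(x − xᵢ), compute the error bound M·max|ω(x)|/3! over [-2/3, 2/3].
8*sqrt(3)*exp(2)/27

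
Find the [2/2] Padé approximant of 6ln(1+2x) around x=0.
12*x*(x + 1)/(2*x**2/3 + 2*x + 1)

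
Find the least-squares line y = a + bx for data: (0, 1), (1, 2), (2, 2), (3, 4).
a = 9/10, b = 9/10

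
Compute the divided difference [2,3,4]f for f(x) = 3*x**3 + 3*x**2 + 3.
30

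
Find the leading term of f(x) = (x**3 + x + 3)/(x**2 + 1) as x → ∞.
x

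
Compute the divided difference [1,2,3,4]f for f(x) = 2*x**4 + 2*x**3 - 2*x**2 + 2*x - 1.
22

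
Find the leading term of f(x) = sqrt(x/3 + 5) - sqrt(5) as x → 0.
sqrt(5)*x/30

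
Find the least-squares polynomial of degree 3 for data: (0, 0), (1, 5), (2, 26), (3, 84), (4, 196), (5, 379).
10/63 + (295/189)x + (-31/126)x² + (163/54)x³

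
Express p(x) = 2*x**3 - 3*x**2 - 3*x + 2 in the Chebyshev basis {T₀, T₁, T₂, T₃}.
(1/2)T₀ + (-3/2)T₁ + (-3/2)T₂ + (1/2)T₃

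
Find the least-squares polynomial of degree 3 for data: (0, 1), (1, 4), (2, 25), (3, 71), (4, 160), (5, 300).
37/42 + (-67/252)x + (79/42)x² + (73/36)x³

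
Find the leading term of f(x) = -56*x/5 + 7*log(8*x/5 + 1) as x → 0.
-224*x**2/25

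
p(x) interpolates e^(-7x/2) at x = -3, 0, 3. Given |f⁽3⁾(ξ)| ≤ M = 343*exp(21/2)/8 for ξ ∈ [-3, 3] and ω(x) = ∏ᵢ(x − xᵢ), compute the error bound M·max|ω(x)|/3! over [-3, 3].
343*sqrt(3)*exp(21/2)/8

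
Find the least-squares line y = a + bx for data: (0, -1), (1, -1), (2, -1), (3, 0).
a = -6/5, b = 3/10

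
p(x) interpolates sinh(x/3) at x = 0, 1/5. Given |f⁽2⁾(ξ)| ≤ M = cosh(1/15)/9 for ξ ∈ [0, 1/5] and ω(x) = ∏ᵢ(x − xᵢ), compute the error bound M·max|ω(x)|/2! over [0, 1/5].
cosh(1/15)/1800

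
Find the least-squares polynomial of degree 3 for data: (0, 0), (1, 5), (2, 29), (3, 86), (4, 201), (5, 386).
-1/42 + (649/252)x + (-29/84)x² + (55/18)x³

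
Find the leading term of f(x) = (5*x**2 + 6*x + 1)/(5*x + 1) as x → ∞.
x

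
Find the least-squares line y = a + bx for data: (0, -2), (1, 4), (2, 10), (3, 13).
a = -7/5, b = 51/10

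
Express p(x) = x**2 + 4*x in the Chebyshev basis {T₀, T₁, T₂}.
(1/2)T₀ + (4)T₁ + (1/2)T₂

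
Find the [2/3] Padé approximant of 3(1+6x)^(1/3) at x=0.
(42*x**2 + 24*x + 3)/(-4*x**3/3 + 6*x**2 + 6*x + 1)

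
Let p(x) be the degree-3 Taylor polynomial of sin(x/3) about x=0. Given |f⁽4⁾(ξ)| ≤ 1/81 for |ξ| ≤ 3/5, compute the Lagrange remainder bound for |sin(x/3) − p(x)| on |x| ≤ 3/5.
1/15000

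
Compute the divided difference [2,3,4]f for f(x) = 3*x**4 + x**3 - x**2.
173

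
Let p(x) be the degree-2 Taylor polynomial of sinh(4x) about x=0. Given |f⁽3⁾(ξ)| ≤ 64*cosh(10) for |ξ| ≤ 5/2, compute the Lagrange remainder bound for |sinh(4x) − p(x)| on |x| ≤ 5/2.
500*cosh(10)/3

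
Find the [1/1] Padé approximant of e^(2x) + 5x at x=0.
(47*x/7 + 1)/(1 - 2*x/7)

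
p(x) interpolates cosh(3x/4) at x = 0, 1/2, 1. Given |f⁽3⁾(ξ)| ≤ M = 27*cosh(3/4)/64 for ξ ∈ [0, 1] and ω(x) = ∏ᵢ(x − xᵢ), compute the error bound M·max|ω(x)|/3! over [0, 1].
sqrt(3)*cosh(3/4)/512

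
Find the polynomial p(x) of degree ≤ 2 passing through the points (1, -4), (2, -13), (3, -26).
-2*x**2 - 3*x + 1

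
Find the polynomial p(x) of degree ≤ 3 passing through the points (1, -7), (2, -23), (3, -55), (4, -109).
-x**3 - 2*x**2 - 3*x - 1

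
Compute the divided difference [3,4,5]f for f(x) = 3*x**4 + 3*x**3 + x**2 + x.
328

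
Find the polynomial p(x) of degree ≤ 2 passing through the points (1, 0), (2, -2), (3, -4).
2 - 2*x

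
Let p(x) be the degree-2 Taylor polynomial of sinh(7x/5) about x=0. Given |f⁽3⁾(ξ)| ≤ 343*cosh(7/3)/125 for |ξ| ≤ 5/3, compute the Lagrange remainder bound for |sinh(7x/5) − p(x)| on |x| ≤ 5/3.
343*cosh(7/3)/162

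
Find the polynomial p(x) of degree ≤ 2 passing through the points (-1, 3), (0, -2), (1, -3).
2*x**2 - 3*x - 2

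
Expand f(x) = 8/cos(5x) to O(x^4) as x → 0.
8 + 100*x**2 + O(x**4)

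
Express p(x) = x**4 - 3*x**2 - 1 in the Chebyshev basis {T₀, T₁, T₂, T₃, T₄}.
(-17/8)T₀ - T₂ + (1/8)T₄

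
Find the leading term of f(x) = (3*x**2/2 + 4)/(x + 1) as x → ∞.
3*x/2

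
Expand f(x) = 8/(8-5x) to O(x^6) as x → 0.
1 + 5*x/8 + 25*x**2/64 + 125*x**3/512 + 625*x**4/4096 + 3125*x**5/32768 + O(x**6)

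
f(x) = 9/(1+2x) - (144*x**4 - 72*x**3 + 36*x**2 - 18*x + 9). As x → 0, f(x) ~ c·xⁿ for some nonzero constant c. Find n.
5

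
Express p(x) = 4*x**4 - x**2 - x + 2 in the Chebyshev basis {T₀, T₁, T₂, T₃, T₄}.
(3)T₀ - T₁ + (3/2)T₂ + (1/2)T₄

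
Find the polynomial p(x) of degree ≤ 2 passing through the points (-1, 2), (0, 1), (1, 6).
3*x**2 + 2*x + 1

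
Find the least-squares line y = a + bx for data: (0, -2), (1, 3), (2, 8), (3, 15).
a = -12/5, b = 28/5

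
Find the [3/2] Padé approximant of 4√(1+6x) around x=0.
(27*x**3 + 81*x**2 + 36*x + 4)/(27*x**2/4 + 6*x + 1)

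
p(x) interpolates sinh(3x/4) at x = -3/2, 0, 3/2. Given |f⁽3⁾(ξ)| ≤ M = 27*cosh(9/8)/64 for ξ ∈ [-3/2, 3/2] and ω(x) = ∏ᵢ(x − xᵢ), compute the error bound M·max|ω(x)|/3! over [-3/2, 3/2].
27*sqrt(3)*cosh(9/8)/512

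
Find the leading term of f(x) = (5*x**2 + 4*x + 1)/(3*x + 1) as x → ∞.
5*x/3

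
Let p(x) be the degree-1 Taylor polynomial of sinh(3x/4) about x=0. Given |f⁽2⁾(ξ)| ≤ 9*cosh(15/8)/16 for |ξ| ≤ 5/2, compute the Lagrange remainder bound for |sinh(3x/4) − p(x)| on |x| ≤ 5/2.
225*cosh(15/8)/128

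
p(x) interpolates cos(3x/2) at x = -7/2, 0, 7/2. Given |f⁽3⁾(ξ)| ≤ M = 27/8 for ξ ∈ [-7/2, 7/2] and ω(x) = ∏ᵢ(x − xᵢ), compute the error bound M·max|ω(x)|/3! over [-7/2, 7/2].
343*sqrt(3)/64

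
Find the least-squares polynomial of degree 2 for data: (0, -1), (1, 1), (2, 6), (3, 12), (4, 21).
-37/35 + (17/14)x + (15/14)x²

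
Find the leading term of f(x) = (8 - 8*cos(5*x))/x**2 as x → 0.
100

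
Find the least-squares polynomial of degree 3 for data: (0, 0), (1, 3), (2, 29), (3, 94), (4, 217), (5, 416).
-11/126 + (-1261/756)x + (521/252)x² + (161/54)x³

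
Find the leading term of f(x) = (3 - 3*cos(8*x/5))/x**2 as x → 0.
96/25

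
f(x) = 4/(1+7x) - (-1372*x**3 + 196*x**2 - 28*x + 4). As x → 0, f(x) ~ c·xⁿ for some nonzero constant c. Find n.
4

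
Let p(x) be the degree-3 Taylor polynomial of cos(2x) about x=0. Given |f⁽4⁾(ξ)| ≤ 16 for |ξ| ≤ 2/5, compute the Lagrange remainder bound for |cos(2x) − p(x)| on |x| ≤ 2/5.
32/1875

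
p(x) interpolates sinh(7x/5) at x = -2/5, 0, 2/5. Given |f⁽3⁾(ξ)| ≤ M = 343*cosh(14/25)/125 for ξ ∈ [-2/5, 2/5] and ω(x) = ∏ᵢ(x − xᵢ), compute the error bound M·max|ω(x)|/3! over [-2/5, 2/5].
2744*sqrt(3)*cosh(14/25)/421875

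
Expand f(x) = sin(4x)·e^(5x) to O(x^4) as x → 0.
4*x + 20*x**2 + 118*x**3/3 + O(x**4)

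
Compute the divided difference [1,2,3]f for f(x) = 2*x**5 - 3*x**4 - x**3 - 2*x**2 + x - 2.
97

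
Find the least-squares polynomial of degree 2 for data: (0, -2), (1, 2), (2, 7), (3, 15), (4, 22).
-74/35 + (247/70)x + (9/14)x²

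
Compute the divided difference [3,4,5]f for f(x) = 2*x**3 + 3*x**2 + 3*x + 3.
27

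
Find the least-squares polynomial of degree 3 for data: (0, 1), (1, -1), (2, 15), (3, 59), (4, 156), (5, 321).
13/18 + (-1381/756)x + (-118/63)x² + (325/108)x³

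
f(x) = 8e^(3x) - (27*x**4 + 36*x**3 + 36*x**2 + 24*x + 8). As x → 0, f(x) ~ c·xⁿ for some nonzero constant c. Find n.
5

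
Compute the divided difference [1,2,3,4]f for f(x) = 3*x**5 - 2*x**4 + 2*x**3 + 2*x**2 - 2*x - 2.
177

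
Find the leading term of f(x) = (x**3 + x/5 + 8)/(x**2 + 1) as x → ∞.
x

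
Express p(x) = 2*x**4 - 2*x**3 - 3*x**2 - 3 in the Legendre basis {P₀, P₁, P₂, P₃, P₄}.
(-18/5)P₀ + (-6/5)P₁ + (-6/7)P₂ + (-4/5)P₃ + (16/35)P₄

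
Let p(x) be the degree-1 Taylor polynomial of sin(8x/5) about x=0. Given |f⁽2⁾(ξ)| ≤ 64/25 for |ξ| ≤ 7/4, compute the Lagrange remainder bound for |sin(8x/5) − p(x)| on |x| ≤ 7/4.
98/25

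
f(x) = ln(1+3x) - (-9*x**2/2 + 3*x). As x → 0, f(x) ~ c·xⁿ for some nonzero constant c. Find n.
3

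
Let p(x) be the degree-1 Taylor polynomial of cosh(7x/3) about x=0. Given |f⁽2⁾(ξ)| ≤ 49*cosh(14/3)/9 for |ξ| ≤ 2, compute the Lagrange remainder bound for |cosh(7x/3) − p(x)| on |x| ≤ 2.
98*cosh(14/3)/9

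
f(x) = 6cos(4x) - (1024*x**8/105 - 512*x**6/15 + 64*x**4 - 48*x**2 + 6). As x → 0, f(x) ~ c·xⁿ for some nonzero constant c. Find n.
10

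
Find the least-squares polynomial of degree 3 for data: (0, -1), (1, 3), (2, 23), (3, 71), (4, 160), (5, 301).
-41/42 + (-13/252)x + (41/21)x² + (73/36)x³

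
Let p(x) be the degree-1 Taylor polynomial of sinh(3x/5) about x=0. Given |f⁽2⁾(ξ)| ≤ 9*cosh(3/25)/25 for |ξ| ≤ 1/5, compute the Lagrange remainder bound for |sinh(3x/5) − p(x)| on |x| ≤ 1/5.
9*cosh(3/25)/1250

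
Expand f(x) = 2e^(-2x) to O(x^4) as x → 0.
2 - 4*x + 4*x**2 - 8*x**3/3 + O(x**4)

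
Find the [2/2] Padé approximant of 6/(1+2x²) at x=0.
6/(2*x**2 + 1)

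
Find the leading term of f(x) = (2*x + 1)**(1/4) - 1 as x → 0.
x/2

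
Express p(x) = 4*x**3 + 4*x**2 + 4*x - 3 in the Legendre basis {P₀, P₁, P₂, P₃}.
(-5/3)P₀ + (32/5)P₁ + (8/3)P₂ + (8/5)P₃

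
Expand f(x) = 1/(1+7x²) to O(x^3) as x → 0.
1 - 7*x**2 + O(x**3)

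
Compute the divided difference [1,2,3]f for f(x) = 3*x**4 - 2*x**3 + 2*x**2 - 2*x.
65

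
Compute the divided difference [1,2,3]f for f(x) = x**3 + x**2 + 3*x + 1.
7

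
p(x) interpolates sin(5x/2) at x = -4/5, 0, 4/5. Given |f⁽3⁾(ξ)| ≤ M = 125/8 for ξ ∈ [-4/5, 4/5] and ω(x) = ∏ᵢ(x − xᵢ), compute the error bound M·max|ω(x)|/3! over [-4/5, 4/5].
8*sqrt(3)/27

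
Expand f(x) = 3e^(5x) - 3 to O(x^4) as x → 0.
15*x + 75*x**2/2 + 125*x**3/2 + O(x**4)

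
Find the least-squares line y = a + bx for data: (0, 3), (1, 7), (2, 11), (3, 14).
a = 16/5, b = 37/10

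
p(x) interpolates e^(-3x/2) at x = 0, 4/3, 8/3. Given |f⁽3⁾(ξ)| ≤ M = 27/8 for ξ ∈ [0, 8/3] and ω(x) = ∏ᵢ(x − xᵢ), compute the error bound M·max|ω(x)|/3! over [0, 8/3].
8*sqrt(3)/27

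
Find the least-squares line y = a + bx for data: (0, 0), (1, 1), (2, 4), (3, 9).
a = -1, b = 3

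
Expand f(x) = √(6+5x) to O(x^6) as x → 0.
sqrt(6) + 5*sqrt(6)*x/12 - 25*sqrt(6)*x**2/288 + 125*sqrt(6)*x**3/3456 - 3125*sqrt(6)*x**4/165888 + 21875*sqrt(6)*x**5/1990656 + O(x**6)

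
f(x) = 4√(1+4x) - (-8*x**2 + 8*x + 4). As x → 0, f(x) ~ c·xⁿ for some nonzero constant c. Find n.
3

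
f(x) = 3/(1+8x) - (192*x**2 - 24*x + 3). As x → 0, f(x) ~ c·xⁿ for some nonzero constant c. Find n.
3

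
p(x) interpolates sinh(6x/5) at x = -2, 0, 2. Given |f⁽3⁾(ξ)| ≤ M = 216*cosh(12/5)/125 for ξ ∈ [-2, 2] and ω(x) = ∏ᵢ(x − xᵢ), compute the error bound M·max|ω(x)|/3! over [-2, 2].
64*sqrt(3)*cosh(12/5)/125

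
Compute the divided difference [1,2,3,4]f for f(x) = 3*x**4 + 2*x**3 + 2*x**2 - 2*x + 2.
32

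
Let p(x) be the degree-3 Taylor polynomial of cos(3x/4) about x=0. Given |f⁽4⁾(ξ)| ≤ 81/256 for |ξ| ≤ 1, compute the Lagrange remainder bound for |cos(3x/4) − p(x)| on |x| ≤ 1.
27/2048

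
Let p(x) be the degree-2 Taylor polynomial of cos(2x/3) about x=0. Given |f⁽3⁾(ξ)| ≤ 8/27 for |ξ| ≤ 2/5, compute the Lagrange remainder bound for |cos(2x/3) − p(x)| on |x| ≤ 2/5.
32/10125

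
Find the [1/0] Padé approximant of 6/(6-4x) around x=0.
2*x/3 + 1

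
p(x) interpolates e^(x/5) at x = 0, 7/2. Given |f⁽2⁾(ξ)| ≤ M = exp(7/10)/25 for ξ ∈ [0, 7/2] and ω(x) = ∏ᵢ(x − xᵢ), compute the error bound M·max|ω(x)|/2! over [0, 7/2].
49*exp(7/10)/800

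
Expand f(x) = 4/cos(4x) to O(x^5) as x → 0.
4 + 32*x**2 + 640*x**4/3 + O(x**5)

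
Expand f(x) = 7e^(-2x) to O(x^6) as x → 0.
7 - 14*x + 14*x**2 - 28*x**3/3 + 14*x**4/3 - 28*x**5/15 + O(x**6)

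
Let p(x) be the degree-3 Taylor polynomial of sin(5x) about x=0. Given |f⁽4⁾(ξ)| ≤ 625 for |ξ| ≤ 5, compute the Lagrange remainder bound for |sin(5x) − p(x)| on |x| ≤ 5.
390625/24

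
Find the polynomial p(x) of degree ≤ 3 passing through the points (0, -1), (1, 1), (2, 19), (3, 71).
3*x**3 - x**2 - 1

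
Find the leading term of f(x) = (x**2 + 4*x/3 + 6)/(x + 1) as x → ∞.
x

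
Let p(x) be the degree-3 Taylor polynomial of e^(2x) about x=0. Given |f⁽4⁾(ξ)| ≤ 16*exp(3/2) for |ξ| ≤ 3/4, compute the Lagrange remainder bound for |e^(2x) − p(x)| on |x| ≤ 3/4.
27*exp(3/2)/128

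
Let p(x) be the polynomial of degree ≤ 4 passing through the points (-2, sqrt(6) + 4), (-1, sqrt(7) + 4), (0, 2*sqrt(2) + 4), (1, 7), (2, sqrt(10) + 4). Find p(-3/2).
-35*sqrt(2)/32 - 5*sqrt(10)/128 + 35*sqrt(6)/128 + 35*sqrt(7)/32 + 149/32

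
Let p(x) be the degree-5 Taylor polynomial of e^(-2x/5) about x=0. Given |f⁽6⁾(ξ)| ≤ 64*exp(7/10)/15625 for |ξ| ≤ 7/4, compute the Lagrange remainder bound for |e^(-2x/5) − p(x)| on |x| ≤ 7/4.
117649*exp(7/10)/720000000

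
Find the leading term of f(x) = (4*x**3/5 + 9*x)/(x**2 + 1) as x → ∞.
4*x/5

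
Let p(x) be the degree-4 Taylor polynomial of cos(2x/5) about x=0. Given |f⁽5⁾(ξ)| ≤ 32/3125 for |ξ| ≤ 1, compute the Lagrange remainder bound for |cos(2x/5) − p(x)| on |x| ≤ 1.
4/46875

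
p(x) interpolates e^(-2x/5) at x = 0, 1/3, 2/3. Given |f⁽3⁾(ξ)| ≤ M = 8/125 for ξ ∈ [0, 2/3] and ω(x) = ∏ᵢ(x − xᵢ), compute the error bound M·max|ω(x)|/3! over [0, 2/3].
8*sqrt(3)/91125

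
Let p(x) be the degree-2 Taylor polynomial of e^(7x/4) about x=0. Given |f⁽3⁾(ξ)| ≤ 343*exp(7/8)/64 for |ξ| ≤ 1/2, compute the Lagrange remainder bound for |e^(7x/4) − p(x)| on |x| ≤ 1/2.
343*exp(7/8)/3072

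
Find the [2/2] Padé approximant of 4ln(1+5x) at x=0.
10*x*(5*x + 2)/(25*x**2/6 + 5*x + 1)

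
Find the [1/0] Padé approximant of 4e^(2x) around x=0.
8*x + 4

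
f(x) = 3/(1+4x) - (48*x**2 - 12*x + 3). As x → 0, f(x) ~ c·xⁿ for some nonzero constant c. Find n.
3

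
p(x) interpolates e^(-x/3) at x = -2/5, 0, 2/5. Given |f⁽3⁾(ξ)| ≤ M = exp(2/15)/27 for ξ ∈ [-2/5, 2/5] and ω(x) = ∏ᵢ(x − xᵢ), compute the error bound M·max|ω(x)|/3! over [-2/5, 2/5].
8*sqrt(3)*exp(2/15)/91125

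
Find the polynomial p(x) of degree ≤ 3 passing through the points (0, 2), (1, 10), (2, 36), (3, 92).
2*x**3 + 3*x**2 + 3*x + 2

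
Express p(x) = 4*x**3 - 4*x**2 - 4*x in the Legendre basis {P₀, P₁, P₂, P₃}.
(-4/3)P₀ + (-8/5)P₁ + (-8/3)P₂ + (8/5)P₃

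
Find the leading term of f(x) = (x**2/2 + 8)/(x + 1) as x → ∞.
x/2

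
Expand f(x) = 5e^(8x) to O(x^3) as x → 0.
5 + 40*x + 160*x**2 + O(x**3)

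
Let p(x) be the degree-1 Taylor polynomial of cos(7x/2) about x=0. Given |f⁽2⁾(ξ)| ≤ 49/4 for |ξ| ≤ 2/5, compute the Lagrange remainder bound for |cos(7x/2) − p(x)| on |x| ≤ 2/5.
49/50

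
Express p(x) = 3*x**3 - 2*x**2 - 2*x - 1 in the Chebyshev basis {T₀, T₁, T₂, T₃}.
(-2)T₀ + (1/4)T₁ - T₂ + (3/4)T₃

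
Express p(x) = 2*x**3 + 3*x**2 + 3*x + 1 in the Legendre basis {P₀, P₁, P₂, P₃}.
(2)P₀ + (21/5)P₁ + (2)P₂ + (4/5)P₃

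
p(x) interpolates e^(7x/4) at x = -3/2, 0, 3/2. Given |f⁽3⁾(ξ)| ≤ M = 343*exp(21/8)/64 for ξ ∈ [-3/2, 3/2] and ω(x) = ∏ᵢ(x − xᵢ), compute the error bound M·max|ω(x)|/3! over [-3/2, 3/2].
343*sqrt(3)*exp(21/8)/512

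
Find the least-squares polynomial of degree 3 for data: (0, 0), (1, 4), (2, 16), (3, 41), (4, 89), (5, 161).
11/126 + (1315/756)x + (253/252)x² + (55/54)x³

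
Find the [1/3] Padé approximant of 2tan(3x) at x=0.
6*x/(1 - 3*x**2)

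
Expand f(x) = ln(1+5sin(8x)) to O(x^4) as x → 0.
40*x - 800*x**2 + 62720*x**3/3 + O(x**4)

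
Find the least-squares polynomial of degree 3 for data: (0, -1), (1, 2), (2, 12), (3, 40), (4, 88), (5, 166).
-113/126 + (35/108)x + (127/126)x² + (121/108)x³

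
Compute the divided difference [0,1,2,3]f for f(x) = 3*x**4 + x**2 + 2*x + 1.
18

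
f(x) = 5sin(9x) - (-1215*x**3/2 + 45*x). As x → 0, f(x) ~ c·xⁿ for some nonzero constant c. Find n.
5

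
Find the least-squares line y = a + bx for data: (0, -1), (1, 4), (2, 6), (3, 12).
a = -9/10, b = 41/10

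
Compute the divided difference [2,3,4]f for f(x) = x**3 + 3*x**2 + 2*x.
12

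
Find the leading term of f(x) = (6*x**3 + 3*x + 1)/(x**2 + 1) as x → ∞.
6*x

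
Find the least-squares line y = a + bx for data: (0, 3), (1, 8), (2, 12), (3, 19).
a = 27/10, b = 26/5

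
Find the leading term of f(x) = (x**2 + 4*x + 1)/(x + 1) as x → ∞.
x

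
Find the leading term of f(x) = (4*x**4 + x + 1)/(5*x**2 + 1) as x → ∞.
4*x**2/5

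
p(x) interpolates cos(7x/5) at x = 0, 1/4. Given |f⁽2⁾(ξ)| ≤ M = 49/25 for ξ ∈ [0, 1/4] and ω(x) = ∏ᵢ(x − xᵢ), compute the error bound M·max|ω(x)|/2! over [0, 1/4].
49/3200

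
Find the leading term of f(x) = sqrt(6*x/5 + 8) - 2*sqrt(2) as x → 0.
3*sqrt(2)*x/20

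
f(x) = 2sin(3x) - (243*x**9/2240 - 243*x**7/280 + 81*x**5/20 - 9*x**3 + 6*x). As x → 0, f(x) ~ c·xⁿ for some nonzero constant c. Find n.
11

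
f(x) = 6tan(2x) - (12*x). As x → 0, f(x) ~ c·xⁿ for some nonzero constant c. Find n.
3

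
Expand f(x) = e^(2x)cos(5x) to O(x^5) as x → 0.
1 + 2*x - 21*x**2/2 - 71*x**3/3 + 41*x**4/24 + O(x**5)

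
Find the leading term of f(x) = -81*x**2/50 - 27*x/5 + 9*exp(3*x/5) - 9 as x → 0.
81*x**3/250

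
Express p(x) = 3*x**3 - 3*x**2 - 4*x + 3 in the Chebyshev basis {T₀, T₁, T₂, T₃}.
(3/2)T₀ + (-7/4)T₁ + (-3/2)T₂ + (3/4)T₃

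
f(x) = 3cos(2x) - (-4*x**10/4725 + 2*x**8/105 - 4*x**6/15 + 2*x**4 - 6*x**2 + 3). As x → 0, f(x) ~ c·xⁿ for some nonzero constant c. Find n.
12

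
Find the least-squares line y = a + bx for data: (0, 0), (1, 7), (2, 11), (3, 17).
a = 1/2, b = 11/2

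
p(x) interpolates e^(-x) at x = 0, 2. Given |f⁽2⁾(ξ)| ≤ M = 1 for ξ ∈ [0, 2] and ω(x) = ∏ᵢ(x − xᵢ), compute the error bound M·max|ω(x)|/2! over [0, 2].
1/2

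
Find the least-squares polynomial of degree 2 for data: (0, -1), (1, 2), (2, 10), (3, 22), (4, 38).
-39/35 + (43/35)x + (15/7)x²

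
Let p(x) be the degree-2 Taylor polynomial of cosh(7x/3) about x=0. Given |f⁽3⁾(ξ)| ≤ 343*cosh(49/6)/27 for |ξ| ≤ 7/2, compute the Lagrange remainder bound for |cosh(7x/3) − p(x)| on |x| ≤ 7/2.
117649*cosh(49/6)/1296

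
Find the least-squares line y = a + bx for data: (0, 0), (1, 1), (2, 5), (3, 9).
a = -9/10, b = 31/10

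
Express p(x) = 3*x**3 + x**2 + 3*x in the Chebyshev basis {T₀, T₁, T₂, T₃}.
(1/2)T₀ + (21/4)T₁ + (1/2)T₂ + (3/4)T₃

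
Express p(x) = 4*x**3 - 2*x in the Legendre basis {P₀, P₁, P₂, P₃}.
(2/5)P₁ + (8/5)P₃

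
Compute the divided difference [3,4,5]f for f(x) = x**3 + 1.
12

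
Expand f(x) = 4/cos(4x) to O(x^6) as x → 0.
4 + 32*x**2 + 640*x**4/3 + O(x**6)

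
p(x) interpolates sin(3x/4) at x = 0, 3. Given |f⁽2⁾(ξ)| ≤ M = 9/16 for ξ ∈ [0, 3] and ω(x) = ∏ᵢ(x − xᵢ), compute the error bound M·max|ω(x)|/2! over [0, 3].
81/128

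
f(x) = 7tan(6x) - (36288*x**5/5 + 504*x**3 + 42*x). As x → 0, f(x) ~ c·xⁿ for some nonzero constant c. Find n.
7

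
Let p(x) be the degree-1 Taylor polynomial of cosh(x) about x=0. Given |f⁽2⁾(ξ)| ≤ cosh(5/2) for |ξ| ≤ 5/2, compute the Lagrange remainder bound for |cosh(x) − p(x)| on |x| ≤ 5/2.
25*cosh(5/2)/8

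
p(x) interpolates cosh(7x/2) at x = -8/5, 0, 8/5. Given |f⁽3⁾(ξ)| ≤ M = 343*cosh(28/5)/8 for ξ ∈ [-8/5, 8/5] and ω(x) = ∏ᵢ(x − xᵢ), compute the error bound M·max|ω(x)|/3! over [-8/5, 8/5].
21952*sqrt(3)*cosh(28/5)/3375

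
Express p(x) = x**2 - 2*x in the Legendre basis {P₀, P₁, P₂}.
(1/3)P₀ + (-2)P₁ + (2/3)P₂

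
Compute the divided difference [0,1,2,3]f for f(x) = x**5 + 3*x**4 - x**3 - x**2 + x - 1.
42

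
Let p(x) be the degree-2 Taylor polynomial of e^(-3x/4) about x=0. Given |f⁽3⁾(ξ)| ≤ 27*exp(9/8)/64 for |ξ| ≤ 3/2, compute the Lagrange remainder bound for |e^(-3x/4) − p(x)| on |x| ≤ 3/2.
243*exp(9/8)/1024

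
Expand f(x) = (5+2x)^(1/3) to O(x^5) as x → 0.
5**(1/3) + 2*5**(1/3)*x/15 - 4*5**(1/3)*x**2/225 + 8*5**(1/3)*x**3/2025 - 32*5**(1/3)*x**4/30375 + O(x**5)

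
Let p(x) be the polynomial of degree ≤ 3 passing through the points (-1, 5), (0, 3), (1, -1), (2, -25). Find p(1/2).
19/8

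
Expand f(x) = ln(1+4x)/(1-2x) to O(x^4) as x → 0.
4*x + 64*x**3/3 + O(x**4)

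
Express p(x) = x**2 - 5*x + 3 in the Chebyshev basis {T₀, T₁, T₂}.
(7/2)T₀ + (-5)T₁ + (1/2)T₂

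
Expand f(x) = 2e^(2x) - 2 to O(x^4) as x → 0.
4*x + 4*x**2 + 8*x**3/3 + O(x**4)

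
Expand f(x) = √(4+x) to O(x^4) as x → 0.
2 + x/4 - x**2/64 + x**3/512 + O(x**4)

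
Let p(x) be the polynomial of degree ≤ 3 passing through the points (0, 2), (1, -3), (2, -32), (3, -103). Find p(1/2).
11/8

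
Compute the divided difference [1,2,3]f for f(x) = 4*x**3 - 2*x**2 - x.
22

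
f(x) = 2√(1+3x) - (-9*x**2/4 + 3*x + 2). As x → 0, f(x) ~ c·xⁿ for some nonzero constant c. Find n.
3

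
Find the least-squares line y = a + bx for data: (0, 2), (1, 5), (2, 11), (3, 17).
a = 11/10, b = 51/10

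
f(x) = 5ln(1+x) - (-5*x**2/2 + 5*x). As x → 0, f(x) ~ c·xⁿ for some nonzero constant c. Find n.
3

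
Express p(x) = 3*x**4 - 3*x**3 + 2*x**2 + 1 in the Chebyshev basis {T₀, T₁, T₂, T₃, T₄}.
(25/8)T₀ + (-9/4)T₁ + (5/2)T₂ + (-3/4)T₃ + (3/8)T₄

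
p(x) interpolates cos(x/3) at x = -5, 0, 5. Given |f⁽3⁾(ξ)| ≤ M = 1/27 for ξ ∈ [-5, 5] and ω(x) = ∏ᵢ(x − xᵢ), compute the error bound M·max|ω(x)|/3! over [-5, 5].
125*sqrt(3)/729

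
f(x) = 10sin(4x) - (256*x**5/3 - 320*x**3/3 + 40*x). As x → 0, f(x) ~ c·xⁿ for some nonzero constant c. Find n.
7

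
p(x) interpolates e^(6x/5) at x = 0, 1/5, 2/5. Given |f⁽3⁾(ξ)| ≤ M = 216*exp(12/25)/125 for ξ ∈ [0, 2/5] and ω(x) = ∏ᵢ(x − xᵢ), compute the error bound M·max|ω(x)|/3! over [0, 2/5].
8*sqrt(3)*exp(12/25)/15625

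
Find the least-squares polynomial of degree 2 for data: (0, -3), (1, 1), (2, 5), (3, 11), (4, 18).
-20/7 + (102/35)x + (4/7)x²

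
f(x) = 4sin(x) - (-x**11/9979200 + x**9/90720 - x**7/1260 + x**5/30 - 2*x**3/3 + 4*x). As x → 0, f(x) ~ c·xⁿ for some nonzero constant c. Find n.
13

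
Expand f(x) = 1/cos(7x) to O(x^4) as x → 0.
1 + 49*x**2/2 + O(x**4)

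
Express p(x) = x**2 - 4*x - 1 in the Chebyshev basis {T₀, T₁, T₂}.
(-1/2)T₀ + (-4)T₁ + (1/2)T₂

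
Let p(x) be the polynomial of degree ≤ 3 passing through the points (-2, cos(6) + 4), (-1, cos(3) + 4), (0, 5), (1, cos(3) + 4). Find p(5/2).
15*cos(3) - 125/16 - 35*cos(6)/16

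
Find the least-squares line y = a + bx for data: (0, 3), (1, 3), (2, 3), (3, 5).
a = 13/5, b = 3/5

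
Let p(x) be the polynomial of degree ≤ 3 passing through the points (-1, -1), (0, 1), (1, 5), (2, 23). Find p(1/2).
2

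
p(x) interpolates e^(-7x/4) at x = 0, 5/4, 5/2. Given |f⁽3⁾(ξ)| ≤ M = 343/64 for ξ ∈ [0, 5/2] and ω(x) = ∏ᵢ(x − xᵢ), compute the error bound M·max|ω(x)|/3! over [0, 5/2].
42875*sqrt(3)/110592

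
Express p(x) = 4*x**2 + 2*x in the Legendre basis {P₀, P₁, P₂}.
(4/3)P₀ + (2)P₁ + (8/3)P₂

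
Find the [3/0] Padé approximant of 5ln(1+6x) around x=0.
30*x*(12*x**2 - 3*x + 1)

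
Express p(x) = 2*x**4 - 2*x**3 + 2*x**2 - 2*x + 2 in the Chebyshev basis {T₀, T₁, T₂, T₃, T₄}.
(15/4)T₀ + (-7/2)T₁ + (2)T₂ + (-1/2)T₃ + (1/4)T₄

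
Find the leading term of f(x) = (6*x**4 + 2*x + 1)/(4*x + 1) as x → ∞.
3*x**3/2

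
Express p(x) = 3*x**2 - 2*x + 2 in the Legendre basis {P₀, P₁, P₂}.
(3)P₀ + (-2)P₁ + (2)P₂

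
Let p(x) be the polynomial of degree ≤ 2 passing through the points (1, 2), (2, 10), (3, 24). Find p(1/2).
1/4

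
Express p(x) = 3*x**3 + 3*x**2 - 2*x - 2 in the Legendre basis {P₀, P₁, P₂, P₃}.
-P₀ + (-1/5)P₁ + (2)P₂ + (6/5)P₃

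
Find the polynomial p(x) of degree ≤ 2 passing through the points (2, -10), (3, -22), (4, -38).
-2*x**2 - 2*x + 2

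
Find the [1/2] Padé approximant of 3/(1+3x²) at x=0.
3/(3*x**2 + 1)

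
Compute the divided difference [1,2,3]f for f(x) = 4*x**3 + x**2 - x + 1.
25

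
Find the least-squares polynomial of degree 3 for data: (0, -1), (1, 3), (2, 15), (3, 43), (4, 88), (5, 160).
-127/126 + (1039/756)x + (409/252)x² + (49/54)x³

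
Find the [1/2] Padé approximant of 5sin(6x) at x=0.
30*x/(6*x**2 + 1)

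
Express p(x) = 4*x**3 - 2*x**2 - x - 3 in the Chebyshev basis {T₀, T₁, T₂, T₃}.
(-4)T₀ + (2)T₁ - T₂ + T₃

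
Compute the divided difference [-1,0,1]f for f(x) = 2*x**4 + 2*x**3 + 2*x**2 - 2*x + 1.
4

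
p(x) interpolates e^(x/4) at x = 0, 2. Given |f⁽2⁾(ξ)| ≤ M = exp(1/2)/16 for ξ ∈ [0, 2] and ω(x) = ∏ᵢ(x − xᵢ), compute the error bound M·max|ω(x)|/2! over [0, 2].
exp(1/2)/32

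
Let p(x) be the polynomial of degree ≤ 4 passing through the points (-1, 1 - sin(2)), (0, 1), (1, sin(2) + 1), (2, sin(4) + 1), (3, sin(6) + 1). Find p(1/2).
3*sin(6)/128 - 5*sin(4)/32 + 95*sin(2)/128 + 1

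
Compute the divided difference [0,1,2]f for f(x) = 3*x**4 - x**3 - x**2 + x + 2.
17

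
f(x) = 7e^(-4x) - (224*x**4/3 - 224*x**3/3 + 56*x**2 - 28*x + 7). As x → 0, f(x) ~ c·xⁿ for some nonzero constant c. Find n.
5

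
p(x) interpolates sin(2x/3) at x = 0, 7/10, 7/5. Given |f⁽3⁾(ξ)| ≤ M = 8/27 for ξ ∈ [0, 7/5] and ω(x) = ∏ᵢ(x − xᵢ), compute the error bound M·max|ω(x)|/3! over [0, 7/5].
343*sqrt(3)/91125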